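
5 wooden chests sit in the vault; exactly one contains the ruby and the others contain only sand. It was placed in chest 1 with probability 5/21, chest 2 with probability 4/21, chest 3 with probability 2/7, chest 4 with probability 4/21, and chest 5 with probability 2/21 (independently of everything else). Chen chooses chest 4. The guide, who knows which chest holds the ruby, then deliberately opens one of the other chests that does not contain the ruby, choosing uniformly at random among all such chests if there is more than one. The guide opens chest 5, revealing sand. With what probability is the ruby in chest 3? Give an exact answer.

Condition on the true location of the ruby.
If it is in chest 1 (prior 5/21): the guide has 3 equally likely choices, so probability 1/3; weight (5/21)·(1/3) = 5/63.
If it is in chest 2 (prior 4/21): the guide has 3 equally likely choices, so probability 1/3; weight (4/21)·(1/3) = 4/63.
If it is in chest 3 (prior 2/7): the guide has 3 equally likely choices, so probability 1/3; weight (2/7)·(1/3) = 2/21.
If it is in chest 4 (prior 4/21): the guide has 4 equally likely choices, so probability 1/4; weight (4/21)·(1/4) = 1/21.
If it is in chest 5 (prior 2/21): the guide opened chest 5, so this case is ruled out; weight (2/21)·0 = 0.
The weights sum to 2/7.
So P(the ruby in chest 3 | the guide opened chest 5) = (2/21) / (2/7) = 1/3.

1/3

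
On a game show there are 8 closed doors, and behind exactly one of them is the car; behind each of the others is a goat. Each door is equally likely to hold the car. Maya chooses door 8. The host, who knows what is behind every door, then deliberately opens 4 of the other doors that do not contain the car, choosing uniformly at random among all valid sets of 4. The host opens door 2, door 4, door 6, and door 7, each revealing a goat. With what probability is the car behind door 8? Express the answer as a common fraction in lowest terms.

1/8

Condition on the true location of the car.
If it is behind any of doors 1, 3, and 5 (prior 1/8 each): the host has 15 equally likely choices, so probability 1/15; weight (1/8)·(1/15) = 1/120 each.
If it is behind any of doors 2, 4, 6, and 7 (prior 1/8 each): that door was opened and seen not to hold the prize — ruled out; weight (1/8)·0 = 0 each.
If it is behind door 8 (prior 1/8): the host has 35 equally likely choices, so probability 1/35; weight (1/8)·(1/35) = 1/280.
The weights sum to 1/35.
So P(the car behind door 8 | the host opened door 2, door 4, door 6, and door 7) = (1/280) / (1/35) = 1/8.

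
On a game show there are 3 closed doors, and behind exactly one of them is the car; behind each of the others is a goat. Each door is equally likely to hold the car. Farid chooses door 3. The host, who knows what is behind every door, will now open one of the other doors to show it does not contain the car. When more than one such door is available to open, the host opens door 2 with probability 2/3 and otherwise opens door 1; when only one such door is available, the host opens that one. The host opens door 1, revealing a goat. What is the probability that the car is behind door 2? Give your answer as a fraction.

3/4

Consider each possible location of the car in turn.
If it is behind door 1 (prior 1/3): the host opened door 1, so this case is ruled out; weight (1/3)·0 = 0.
If it is behind door 2 (prior 1/3): only door 1 is available, probability 1; weight (1/3)·1 = 1/3.
If it is behind door 3 (prior 1/3): door 2 is available but not opened, probability 1/3; weight (1/3)·(1/3) = 1/9.
The weights sum to 4/9.
So P(the car behind door 2 | the host opened door 1) = (1/3) / (4/9) = 3/4.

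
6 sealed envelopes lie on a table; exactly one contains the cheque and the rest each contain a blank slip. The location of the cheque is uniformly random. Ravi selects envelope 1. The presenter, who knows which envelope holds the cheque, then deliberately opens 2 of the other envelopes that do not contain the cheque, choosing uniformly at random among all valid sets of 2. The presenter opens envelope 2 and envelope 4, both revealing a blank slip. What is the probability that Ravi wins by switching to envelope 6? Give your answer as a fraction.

Consider each possible location of the cheque in turn.
If it is in envelope 1 (prior 1/6): the presenter has 10 equally likely choices, so probability 1/10; weight (1/6)·(1/10) = 1/60.
If it is in either of envelopes 2 and 4 (prior 1/6 each): that envelope was opened and seen not to hold the prize — ruled out; weight (1/6)·0 = 0 each.
If it is in any of envelopes 3, 5, and 6 (prior 1/6 each): the presenter has 6 equally likely choices, so probability 1/6; weight (1/6)·(1/6) = 1/36 each.
The weights sum to 1/10.
So P(the cheque in envelope 6 | the presenter opened envelope 2 and envelope 4) = (1/36) / (1/10) = 5/18.

5/18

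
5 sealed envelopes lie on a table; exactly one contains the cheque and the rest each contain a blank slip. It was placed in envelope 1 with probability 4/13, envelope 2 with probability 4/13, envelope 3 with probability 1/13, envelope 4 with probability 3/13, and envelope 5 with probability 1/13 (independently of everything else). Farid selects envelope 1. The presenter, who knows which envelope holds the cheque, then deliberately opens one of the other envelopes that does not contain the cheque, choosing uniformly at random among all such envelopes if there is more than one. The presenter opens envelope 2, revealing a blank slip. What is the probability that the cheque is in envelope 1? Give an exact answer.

3/8

Apply Bayes' rule, conditioning on where the cheque actually is.
If it is in envelope 1 (prior 4/13): the presenter has 4 equally likely choices, so probability 1/4; weight (4/13)·(1/4) = 1/13.
If it is in envelope 2 (prior 4/13): the presenter opened envelope 2, so this case is ruled out; weight (4/13)·0 = 0.
If it is in either of envelopes 3 and 5 (prior 1/13 each): the presenter has 3 equally likely choices, so probability 1/3; weight (1/13)·(1/3) = 1/39 each.
If it is in envelope 4 (prior 3/13): the presenter has 3 equally likely choices, so probability 1/3; weight (3/13)·(1/3) = 1/13.
The weights sum to 8/39.
So P(the cheque in envelope 1 | the presenter opened envelope 2) = (1/13) / (8/39) = 3/8.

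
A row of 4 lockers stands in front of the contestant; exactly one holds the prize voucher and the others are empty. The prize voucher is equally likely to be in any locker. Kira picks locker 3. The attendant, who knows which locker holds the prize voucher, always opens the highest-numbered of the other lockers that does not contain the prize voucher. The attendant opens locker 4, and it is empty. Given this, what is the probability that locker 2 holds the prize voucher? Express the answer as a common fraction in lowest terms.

Condition on the true location of the prize voucher.
If it is in any of lockers 1, 2, and 3 (prior 1/4 each): locker 4 is the highest-numbered option available, probability 1; weight (1/4)·1 = 1/4 each.
If it is in locker 4 (prior 1/4): the attendant opened locker 4, so this case is ruled out; weight (1/4)·0 = 0.
The weights sum to 3/4.
So P(the prize voucher in locker 2 | the attendant opened locker 4) = (1/4) / (3/4) = 1/3.

1/3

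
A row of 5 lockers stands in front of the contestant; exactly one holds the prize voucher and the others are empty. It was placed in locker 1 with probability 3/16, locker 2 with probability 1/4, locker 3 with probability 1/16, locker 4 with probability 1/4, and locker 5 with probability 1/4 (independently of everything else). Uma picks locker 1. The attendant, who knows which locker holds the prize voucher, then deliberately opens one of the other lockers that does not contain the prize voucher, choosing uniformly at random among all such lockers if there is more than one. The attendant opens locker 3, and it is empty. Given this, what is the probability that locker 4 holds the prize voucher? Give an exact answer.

Condition on the true location of the prize voucher.
If it is in locker 1 (prior 3/16): the attendant has 4 equally likely choices, so probability 1/4; weight (3/16)·(1/4) = 3/64.
If it is in any of lockers 2, 4, and 5 (prior 1/4 each): the attendant has 3 equally likely choices, so probability 1/3; weight (1/4)·(1/3) = 1/12 each.
If it is in locker 3 (prior 1/16): the attendant opened locker 3, so this case is ruled out; weight (1/16)·0 = 0.
The weights sum to 19/64.
So P(the prize voucher in locker 4 | the attendant opened locker 3) = (1/12) / (19/64) = 16/57.

16/57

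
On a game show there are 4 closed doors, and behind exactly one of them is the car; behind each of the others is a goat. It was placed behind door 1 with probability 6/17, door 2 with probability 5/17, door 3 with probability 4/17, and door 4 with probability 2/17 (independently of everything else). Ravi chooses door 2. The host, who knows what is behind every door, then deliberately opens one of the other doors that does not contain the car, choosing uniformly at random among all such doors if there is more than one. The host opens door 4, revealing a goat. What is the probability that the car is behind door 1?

9/20

Consider each possible location of the car in turn.
If it is behind door 1 (prior 6/17): the host has 2 equally likely choices, so probability 1/2; weight (6/17)·(1/2) = 3/17.
If it is behind door 2 (prior 5/17): the host has 3 equally likely choices, so probability 1/3; weight (5/17)·(1/3) = 5/51.
If it is behind door 3 (prior 4/17): the host has 2 equally likely choices, so probability 1/2; weight (4/17)·(1/2) = 2/17.
If it is behind door 4 (prior 2/17): the host opened door 4, so this case is ruled out; weight (2/17)·0 = 0.
The weights sum to 20/51.
So P(the car behind door 1 | the host opened door 4) = (3/17) / (20/51) = 9/20.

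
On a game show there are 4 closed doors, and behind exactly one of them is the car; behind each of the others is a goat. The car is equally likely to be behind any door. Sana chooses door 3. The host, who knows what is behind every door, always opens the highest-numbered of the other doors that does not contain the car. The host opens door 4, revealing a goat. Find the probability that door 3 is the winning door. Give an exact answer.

1/3

Condition on the true location of the car.
If it is behind any of doors 1, 2, and 3 (prior 1/4 each): door 4 is the highest-numbered option available, probability 1; weight (1/4)·1 = 1/4 each.
If it is behind door 4 (prior 1/4): the host opened door 4, so this case is ruled out; weight (1/4)·0 = 0.
The weights sum to 3/4.
So P(the car behind door 3 | the host opened door 4) = (1/4) / (3/4) = 1/3.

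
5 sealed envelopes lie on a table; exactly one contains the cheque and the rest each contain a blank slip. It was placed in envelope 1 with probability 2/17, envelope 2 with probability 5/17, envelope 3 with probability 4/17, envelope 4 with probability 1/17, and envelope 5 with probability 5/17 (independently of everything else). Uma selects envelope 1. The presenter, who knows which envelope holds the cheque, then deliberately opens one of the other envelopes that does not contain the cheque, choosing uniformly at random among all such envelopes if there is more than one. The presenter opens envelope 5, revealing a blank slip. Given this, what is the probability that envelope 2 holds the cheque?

Condition on the true location of the cheque.
If it is in envelope 1 (prior 2/17): the presenter has 4 equally likely choices, so probability 1/4; weight (2/17)·(1/4) = 1/34.
If it is in envelope 2 (prior 5/17): the presenter has 3 equally likely choices, so probability 1/3; weight (5/17)·(1/3) = 5/51.
If it is in envelope 3 (prior 4/17): the presenter has 3 equally likely choices, so probability 1/3; weight (4/17)·(1/3) = 4/51.
If it is in envelope 4 (prior 1/17): the presenter has 3 equally likely choices, so probability 1/3; weight (1/17)·(1/3) = 1/51.
If it is in envelope 5 (prior 5/17): the presenter opened envelope 5, so this case is ruled out; weight (5/17)·0 = 0.
The weights sum to 23/102.
So P(the cheque in envelope 2 | the presenter opened envelope 5) = (5/51) / (23/102) = 10/23.

10/23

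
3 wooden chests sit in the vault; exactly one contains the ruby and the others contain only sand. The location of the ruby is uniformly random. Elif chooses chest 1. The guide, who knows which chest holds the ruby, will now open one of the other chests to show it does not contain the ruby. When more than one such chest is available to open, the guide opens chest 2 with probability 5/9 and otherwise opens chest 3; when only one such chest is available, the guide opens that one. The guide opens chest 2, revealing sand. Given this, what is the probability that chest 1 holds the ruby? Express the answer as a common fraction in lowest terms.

Condition on the true location of the ruby.
If it is in chest 1 (prior 1/3): chest 2 is available, opened with probability 5/9; weight (1/3)·(5/9) = 5/27.
If it is in chest 2 (prior 1/3): the guide opened chest 2, so this case is ruled out; weight (1/3)·0 = 0.
If it is in chest 3 (prior 1/3): only chest 2 is available, probability 1; weight (1/3)·1 = 1/3.
The weights sum to 14/27.
So P(the ruby in chest 1 | the guide opened chest 2) = (5/27) / (14/27) = 5/14.

5/14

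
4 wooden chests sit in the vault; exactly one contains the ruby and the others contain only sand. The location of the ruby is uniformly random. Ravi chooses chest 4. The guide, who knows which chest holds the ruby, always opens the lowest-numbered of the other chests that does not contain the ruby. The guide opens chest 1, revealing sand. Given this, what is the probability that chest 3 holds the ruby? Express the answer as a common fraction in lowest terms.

Apply Bayes' rule, conditioning on where the ruby actually is.
If it is in chest 1 (prior 1/4): the guide opened chest 1, so this case is ruled out; weight (1/4)·0 = 0.
If it is in any of chests 2, 3, and 4 (prior 1/4 each): chest 1 is the lowest-numbered option available, probability 1; weight (1/4)·1 = 1/4 each.
The weights sum to 3/4.
So P(the ruby in chest 3 | the guide opened chest 1) = (1/4) / (3/4) = 1/3.

1/3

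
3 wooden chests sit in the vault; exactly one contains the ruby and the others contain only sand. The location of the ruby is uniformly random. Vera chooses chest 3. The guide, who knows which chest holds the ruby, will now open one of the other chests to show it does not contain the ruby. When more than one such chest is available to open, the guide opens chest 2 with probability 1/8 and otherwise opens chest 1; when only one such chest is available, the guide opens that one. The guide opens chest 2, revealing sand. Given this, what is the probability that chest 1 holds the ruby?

Apply Bayes' rule, conditioning on where the ruby actually is.
If it is in chest 1 (prior 1/3): only chest 2 is available, probability 1; weight (1/3)·1 = 1/3.
If it is in chest 2 (prior 1/3): the guide opened chest 2, so this case is ruled out; weight (1/3)·0 = 0.
If it is in chest 3 (prior 1/3): chest 2 is available, opened with probability 1/8; weight (1/3)·(1/8) = 1/24.
The weights sum to 3/8.
So P(the ruby in chest 1 | the guide opened chest 2) = (1/3) / (3/8) = 8/9.

8/9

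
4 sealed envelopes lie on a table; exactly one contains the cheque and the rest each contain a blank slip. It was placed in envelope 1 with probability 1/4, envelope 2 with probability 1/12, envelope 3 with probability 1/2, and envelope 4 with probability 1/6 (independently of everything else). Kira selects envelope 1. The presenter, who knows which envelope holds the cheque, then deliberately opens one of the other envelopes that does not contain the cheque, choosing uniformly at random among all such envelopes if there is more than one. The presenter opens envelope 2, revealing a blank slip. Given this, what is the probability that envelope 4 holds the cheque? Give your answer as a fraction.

Apply Bayes' rule, conditioning on where the cheque actually is.
If it is in envelope 1 (prior 1/4): the presenter has 3 equally likely choices, so probability 1/3; weight (1/4)·(1/3) = 1/12.
If it is in envelope 2 (prior 1/12): the presenter opened envelope 2, so this case is ruled out; weight (1/12)·0 = 0.
If it is in envelope 3 (prior 1/2): the presenter has 2 equally likely choices, so probability 1/2; weight (1/2)·(1/2) = 1/4.
If it is in envelope 4 (prior 1/6): the presenter has 2 equally likely choices, so probability 1/2; weight (1/6)·(1/2) = 1/12.
The weights sum to 5/12.
So P(the cheque in envelope 4 | the presenter opened envelope 2) = (1/12) / (5/12) = 1/5.

1/5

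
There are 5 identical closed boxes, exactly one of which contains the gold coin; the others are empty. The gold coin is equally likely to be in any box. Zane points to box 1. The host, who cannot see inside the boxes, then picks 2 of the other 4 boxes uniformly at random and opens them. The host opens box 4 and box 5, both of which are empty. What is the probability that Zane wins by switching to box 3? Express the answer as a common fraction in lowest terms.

1/3

Because the host chose which boxes to open without knowing where the gold coin is, the choice is independent of the prize location. Learning that none of the 2 opened boxes holds the gold coin simply rules out those 2 locations and leaves the remaining 3 boxes still equally likely by symmetry.
So P(the gold coin in box 3) = 1/3.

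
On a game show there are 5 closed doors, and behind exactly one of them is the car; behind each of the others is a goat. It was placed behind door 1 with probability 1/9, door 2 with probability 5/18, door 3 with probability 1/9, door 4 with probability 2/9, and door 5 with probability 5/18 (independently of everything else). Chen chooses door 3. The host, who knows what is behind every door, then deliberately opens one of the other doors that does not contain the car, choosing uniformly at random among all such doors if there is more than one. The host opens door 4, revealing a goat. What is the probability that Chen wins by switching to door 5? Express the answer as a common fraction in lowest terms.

Condition on the true location of the car.
If it is behind door 1 (prior 1/9): the host has 3 equally likely choices, so probability 1/3; weight (1/9)·(1/3) = 1/27.
If it is behind either of doors 2 and 5 (prior 5/18 each): the host has 3 equally likely choices, so probability 1/3; weight (5/18)·(1/3) = 5/54 each.
If it is behind door 3 (prior 1/9): the host has 4 equally likely choices, so probability 1/4; weight (1/9)·(1/4) = 1/36.
If it is behind door 4 (prior 2/9): the host opened door 4, so this case is ruled out; weight (2/9)·0 = 0.
The weights sum to 1/4.
So P(the car behind door 5 | the host opened door 4) = (5/54) / (1/4) = 10/27.

10/27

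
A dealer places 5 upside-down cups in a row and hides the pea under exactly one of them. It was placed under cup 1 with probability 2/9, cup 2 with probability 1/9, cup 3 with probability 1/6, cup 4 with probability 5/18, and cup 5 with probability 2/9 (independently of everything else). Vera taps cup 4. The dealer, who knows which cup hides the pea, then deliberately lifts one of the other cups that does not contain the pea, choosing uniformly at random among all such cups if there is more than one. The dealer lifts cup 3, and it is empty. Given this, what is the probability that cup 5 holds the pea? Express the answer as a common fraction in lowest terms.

Condition on the true location of the pea.
If it is under either of cups 1 and 5 (prior 2/9 each): the dealer has 3 equally likely choices, so probability 1/3; weight (2/9)·(1/3) = 2/27 each.
If it is under cup 2 (prior 1/9): the dealer has 3 equally likely choices, so probability 1/3; weight (1/9)·(1/3) = 1/27.
If it is under cup 3 (prior 1/6): the dealer opened cup 3, so this case is ruled out; weight (1/6)·0 = 0.
If it is under cup 4 (prior 5/18): the dealer has 4 equally likely choices, so probability 1/4; weight (5/18)·(1/4) = 5/72.
The weights sum to 55/216.
So P(the pea under cup 5 | the dealer opened cup 3) = (2/27) / (55/216) = 16/55.

16/55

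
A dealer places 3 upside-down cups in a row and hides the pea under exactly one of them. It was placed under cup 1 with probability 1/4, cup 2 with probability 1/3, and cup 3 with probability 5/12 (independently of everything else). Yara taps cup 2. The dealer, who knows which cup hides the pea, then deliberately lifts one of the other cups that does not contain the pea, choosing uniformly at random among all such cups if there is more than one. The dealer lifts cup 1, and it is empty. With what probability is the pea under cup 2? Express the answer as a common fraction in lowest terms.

2/7

Consider each possible location of the pea in turn.
If it is under cup 1 (prior 1/4): the dealer opened cup 1, so this case is ruled out; weight (1/4)·0 = 0.
If it is under cup 2 (prior 1/3): the dealer has 2 equally likely choices, so probability 1/2; weight (1/3)·(1/2) = 1/6.
If it is under cup 3 (prior 5/12): the dealer has no choice, probability 1; weight (5/12)·1 = 5/12.
The weights sum to 7/12.
So P(the pea under cup 2 | the dealer opened cup 1) = (1/6) / (7/12) = 2/7.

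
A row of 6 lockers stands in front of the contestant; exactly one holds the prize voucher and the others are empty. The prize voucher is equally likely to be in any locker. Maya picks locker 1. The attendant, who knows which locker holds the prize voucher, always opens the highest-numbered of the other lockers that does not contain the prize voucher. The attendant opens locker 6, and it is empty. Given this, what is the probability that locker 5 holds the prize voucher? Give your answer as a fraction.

1/5

Condition on the true location of the prize voucher.
If it is in any of lockers 1, 2, 3, 4, and 5 (prior 1/6 each): locker 6 is the highest-numbered option available, probability 1; weight (1/6)·1 = 1/6 each.
If it is in locker 6 (prior 1/6): the attendant opened locker 6, so this case is ruled out; weight (1/6)·0 = 0.
The weights sum to 5/6.
So P(the prize voucher in locker 5 | the attendant opened locker 6) = (1/6) / (5/6) = 1/5.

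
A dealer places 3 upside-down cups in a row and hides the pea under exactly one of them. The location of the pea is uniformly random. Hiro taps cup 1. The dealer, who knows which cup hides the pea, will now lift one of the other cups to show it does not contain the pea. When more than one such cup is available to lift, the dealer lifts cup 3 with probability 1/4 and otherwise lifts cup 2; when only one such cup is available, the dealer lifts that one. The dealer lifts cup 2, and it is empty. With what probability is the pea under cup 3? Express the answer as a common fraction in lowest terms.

4/7

Apply Bayes' rule, conditioning on where the pea actually is.
If it is under cup 1 (prior 1/3): cup 3 is available but not opened, probability 3/4; weight (1/3)·(3/4) = 1/4.
If it is under cup 2 (prior 1/3): the dealer opened cup 2, so this case is ruled out; weight (1/3)·0 = 0.
If it is under cup 3 (prior 1/3): only cup 2 is available, probability 1; weight (1/3)·1 = 1/3.
The weights sum to 7/12.
So P(the pea under cup 3 | the dealer opened cup 2) = (1/3) / (7/12) = 4/7.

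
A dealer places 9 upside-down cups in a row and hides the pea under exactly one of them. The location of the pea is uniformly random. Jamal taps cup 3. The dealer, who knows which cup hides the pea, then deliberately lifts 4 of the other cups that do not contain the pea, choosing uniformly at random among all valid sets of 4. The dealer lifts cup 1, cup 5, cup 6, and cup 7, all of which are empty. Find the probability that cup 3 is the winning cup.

Consider each possible location of the pea in turn.
If it is under any of cups 1, 5, 6, and 7 (prior 1/9 each): that cup was opened and seen not to hold the prize — ruled out; weight (1/9)·0 = 0 each.
If it is under any of cups 2, 4, 8, and 9 (prior 1/9 each): the dealer has 35 equally likely choices, so probability 1/35; weight (1/9)·(1/35) = 1/315 each.
If it is under cup 3 (prior 1/9): the dealer has 70 equally likely choices, so probability 1/70; weight (1/9)·(1/70) = 1/630.
The weights sum to 1/70.
So P(the pea under cup 3 | the dealer opened cup 1, cup 5, cup 6, and cup 7) = (1/630) / (1/70) = 1/9.

1/9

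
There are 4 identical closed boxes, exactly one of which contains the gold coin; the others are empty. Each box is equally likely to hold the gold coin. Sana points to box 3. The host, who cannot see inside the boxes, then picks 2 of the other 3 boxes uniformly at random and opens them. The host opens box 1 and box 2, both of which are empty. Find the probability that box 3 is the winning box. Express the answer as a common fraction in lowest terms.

Consider each possible location of the gold coin in turn.
If it is in either of boxes 1 and 2 (prior 1/4 each): that box was opened and seen not to hold the prize — ruled out; weight (1/4)·0 = 0 each.
If it is in either of boxes 3 and 4 (prior 1/4 each): the host picks exactly this set with probability 1/3 regardless, and none is the prize; weight (1/4)·(1/3) = 1/12 each.
The weights sum to 1/6.
So P(the gold coin in box 3 | the host opened box 1 and box 2) = (1/12) / (1/6) = 1/2.

1/2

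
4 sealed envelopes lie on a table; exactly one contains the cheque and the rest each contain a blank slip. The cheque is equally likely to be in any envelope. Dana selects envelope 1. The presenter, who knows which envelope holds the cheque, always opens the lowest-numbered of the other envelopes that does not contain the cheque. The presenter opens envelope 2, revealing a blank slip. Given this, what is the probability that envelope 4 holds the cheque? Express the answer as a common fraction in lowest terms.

1/3

Apply Bayes' rule, conditioning on where the cheque actually is.
If it is in any of envelopes 1, 3, and 4 (prior 1/4 each): envelope 2 is the lowest-numbered option available, probability 1; weight (1/4)·1 = 1/4 each.
If it is in envelope 2 (prior 1/4): the presenter opened envelope 2, so this case is ruled out; weight (1/4)·0 = 0.
The weights sum to 3/4.
So P(the cheque in envelope 4 | the presenter opened envelope 2) = (1/4) / (3/4) = 1/3.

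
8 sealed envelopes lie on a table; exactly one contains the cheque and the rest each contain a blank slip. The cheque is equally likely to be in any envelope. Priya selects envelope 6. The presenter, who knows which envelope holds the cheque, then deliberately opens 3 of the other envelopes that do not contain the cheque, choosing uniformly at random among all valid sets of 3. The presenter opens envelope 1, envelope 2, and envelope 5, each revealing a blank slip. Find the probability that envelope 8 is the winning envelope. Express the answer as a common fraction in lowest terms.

7/32

Condition on the true location of the cheque.
If it is in any of envelopes 1, 2, and 5 (prior 1/8 each): that envelope was opened and seen not to hold the prize — ruled out; weight (1/8)·0 = 0 each.
If it is in any of envelopes 3, 4, 7, and 8 (prior 1/8 each): the presenter has 20 equally likely choices, so probability 1/20; weight (1/8)·(1/20) = 1/160 each.
If it is in envelope 6 (prior 1/8): the presenter has 35 equally likely choices, so probability 1/35; weight (1/8)·(1/35) = 1/280.
The weights sum to 1/35.
So P(the cheque in envelope 8 | the presenter opened envelope 1, envelope 2, and envelope 5) = (1/160) / (1/35) = 7/32.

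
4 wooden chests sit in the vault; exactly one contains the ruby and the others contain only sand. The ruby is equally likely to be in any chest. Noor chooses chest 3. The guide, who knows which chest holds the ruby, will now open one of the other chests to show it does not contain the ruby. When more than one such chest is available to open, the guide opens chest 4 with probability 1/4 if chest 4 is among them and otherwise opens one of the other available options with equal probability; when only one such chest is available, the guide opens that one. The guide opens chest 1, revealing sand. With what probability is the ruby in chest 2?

6/13

Condition on the true location of the ruby.
If it is in chest 1 (prior 1/4): the guide opened chest 1, so this case is ruled out; weight (1/4)·0 = 0.
If it is in chest 2 (prior 1/4): chest 4 is available but not opened, probability 3/4; weight (1/4)·(3/4) = 3/16.
If it is in chest 3 (prior 1/4): chest 4 is available but not opened; chest 1 gets probability (1 − 1/4)/2 = 3/8; weight (1/4)·(3/8) = 3/32.
If it is in chest 4 (prior 1/4): chest 4 holds the prize so is unavailable; the guide chooses uniformly among the 2 others, probability 1/2; weight (1/4)·(1/2) = 1/8.
The weights sum to 13/32.
So P(the ruby in chest 2 | the guide opened chest 1) = (3/16) / (13/32) = 6/13.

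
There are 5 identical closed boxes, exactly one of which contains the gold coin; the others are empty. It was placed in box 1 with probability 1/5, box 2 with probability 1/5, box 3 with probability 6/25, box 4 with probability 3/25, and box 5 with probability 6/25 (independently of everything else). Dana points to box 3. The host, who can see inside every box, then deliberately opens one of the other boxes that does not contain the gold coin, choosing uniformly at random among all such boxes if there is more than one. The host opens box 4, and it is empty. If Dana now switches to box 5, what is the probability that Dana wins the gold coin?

Consider each possible location of the gold coin in turn.
If it is in either of boxes 1 and 2 (prior 1/5 each): the host has 3 equally likely choices, so probability 1/3; weight (1/5)·(1/3) = 1/15 each.
If it is in box 3 (prior 6/25): the host has 4 equally likely choices, so probability 1/4; weight (6/25)·(1/4) = 3/50.
If it is in box 4 (prior 3/25): the host opened box 4, so this case is ruled out; weight (3/25)·0 = 0.
If it is in box 5 (prior 6/25): the host has 3 equally likely choices, so probability 1/3; weight (6/25)·(1/3) = 2/25.
The weights sum to 41/150.
So P(the gold coin in box 5 | the host opened box 4) = (2/25) / (41/150) = 12/41.

12/41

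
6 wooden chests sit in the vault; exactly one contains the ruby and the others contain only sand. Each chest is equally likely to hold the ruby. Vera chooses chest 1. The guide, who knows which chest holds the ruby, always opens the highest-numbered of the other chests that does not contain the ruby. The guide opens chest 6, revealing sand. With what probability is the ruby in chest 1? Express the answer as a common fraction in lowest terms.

Apply Bayes' rule, conditioning on where the ruby actually is.
If it is in any of chests 1, 2, 3, 4, and 5 (prior 1/6 each): chest 6 is the highest-numbered option available, probability 1; weight (1/6)·1 = 1/6 each.
If it is in chest 6 (prior 1/6): the guide opened chest 6, so this case is ruled out; weight (1/6)·0 = 0.
The weights sum to 5/6.
So P(the ruby in chest 1 | the guide opened chest 6) = (1/6) / (5/6) = 1/5.

1/5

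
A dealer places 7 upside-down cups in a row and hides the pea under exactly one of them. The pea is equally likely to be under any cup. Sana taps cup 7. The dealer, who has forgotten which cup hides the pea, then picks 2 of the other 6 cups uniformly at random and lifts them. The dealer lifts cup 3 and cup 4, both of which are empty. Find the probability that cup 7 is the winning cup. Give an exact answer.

Consider each possible location of the pea in turn.
If it is under any of cups 1, 2, 5, 6, and 7 (prior 1/7 each): the dealer picks exactly this set with probability 1/15 regardless, and none is the prize; weight (1/7)·(1/15) = 1/105 each.
If it is under either of cups 3 and 4 (prior 1/7 each): that cup was opened and seen not to hold the prize — ruled out; weight (1/7)·0 = 0 each.
The weights sum to 1/21.
So P(the pea under cup 7 | the dealer opened cup 3 and cup 4) = (1/105) / (1/21) = 1/5.

1/5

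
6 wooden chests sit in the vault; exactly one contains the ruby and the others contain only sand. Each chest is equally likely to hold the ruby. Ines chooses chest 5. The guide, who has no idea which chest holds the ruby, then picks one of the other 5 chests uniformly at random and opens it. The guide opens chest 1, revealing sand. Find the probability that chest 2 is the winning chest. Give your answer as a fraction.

Condition on the true location of the ruby.
If it is in chest 1 (prior 1/6): the guide opened chest 1, so this case is ruled out; weight (1/6)·0 = 0.
If it is in any of chests 2, 3, 4, 5, and 6 (prior 1/6 each): the guide picks chest 1 with probability 1/5 regardless, and it is not the prize; weight (1/6)·(1/5) = 1/30 each.
The weights sum to 1/6.
So P(the ruby in chest 2 | the guide opened chest 1) = (1/30) / (1/6) = 1/5.

1/5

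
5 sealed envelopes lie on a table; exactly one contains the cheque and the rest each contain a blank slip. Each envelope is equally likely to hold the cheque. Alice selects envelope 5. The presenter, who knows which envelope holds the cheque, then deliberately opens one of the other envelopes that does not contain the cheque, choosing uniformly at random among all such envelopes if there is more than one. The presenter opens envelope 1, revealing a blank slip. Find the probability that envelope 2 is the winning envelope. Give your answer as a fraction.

4/15

Apply Bayes' rule, conditioning on where the cheque actually is.
If it is in envelope 1 (prior 1/5): the presenter opened envelope 1, so this case is ruled out; weight (1/5)·0 = 0.
If it is in any of envelopes 2, 3, and 4 (prior 1/5 each): the presenter has 3 equally likely choices, so probability 1/3; weight (1/5)·(1/3) = 1/15 each.
If it is in envelope 5 (prior 1/5): the presenter has 4 equally likely choices, so probability 1/4; weight (1/5)·(1/4) = 1/20.
The weights sum to 1/4.
So P(the cheque in envelope 2 | the presenter opened envelope 1) = (1/15) / (1/4) = 4/15.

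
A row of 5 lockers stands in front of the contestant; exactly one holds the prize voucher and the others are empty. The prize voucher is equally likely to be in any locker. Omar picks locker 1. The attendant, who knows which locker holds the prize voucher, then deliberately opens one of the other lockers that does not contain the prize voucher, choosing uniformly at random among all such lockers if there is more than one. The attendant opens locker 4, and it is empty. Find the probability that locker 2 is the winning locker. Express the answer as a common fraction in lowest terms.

4/15

Consider each possible location of the prize voucher in turn.
If it is in locker 1 (prior 1/5): the attendant has 4 equally likely choices, so probability 1/4; weight (1/5)·(1/4) = 1/20.
If it is in any of lockers 2, 3, and 5 (prior 1/5 each): the attendant has 3 equally likely choices, so probability 1/3; weight (1/5)·(1/3) = 1/15 each.
If it is in locker 4 (prior 1/5): the attendant opened locker 4, so this case is ruled out; weight (1/5)·0 = 0.
The weights sum to 1/4.
So P(the prize voucher in locker 2 | the attendant opened locker 4) = (1/15) / (1/4) = 4/15.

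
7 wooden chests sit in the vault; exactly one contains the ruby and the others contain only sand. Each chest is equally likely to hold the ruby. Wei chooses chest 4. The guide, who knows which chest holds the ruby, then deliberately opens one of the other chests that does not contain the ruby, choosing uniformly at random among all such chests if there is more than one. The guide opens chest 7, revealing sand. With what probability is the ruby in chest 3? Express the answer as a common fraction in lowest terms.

Apply Bayes' rule, conditioning on where the ruby actually is.
If it is in any of chests 1, 2, 3, 5, and 6 (prior 1/7 each): the guide has 5 equally likely choices, so probability 1/5; weight (1/7)·(1/5) = 1/35 each.
If it is in chest 4 (prior 1/7): the guide has 6 equally likely choices, so probability 1/6; weight (1/7)·(1/6) = 1/42.
If it is in chest 7 (prior 1/7): the guide opened chest 7, so this case is ruled out; weight (1/7)·0 = 0.
The weights sum to 1/6.
So P(the ruby in chest 3 | the guide opened chest 7) = (1/35) / (1/6) = 6/35.

6/35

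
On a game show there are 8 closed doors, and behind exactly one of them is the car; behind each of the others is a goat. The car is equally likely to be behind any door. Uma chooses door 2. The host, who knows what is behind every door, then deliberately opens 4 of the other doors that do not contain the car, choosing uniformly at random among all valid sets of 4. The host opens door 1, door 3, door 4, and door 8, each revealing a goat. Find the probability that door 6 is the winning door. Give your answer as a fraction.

Apply Bayes' rule, conditioning on where the car actually is.
If it is behind any of doors 1, 3, 4, and 8 (prior 1/8 each): that door was opened and seen not to hold the prize — ruled out; weight (1/8)·0 = 0 each.
If it is behind door 2 (prior 1/8): the host has 35 equally likely choices, so probability 1/35; weight (1/8)·(1/35) = 1/280.
If it is behind any of doors 5, 6, and 7 (prior 1/8 each): the host has 15 equally likely choices, so probability 1/15; weight (1/8)·(1/15) = 1/120 each.
The weights sum to 1/35.
So P(the car behind door 6 | the host opened door 1, door 3, door 4, and door 8) = (1/120) / (1/35) = 7/24.

7/24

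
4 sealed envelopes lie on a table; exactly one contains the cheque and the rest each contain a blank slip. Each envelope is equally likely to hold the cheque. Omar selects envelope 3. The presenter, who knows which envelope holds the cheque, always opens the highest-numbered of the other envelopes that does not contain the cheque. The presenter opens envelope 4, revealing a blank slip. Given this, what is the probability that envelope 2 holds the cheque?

Consider each possible location of the cheque in turn.
If it is in any of envelopes 1, 2, and 3 (prior 1/4 each): envelope 4 is the highest-numbered option available, probability 1; weight (1/4)·1 = 1/4 each.
If it is in envelope 4 (prior 1/4): the presenter opened envelope 4, so this case is ruled out; weight (1/4)·0 = 0.
The weights sum to 3/4.
So P(the cheque in envelope 2 | the presenter opened envelope 4) = (1/4) / (3/4) = 1/3.

1/3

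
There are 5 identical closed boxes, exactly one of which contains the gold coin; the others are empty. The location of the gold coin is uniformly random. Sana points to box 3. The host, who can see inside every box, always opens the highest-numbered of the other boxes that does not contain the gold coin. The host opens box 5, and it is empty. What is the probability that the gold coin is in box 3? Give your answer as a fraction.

Apply Bayes' rule, conditioning on where the gold coin actually is.
If it is in any of boxes 1, 2, 3, and 4 (prior 1/5 each): box 5 is the highest-numbered option available, probability 1; weight (1/5)·1 = 1/5 each.
If it is in box 5 (prior 1/5): the host opened box 5, so this case is ruled out; weight (1/5)·0 = 0.
The weights sum to 4/5.
So P(the gold coin in box 3 | the host opened box 5) = (1/5) / (4/5) = 1/4.

1/4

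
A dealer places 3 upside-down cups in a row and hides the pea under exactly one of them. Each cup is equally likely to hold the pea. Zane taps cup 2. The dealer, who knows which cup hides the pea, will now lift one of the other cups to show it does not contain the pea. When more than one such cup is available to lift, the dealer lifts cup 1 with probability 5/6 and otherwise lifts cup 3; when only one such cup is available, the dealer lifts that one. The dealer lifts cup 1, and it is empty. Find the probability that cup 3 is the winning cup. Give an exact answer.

Consider each possible location of the pea in turn.
If it is under cup 1 (prior 1/3): the dealer opened cup 1, so this case is ruled out; weight (1/3)·0 = 0.
If it is under cup 2 (prior 1/3): cup 1 is available, opened with probability 5/6; weight (1/3)·(5/6) = 5/18.
If it is under cup 3 (prior 1/3): only cup 1 is available, probability 1; weight (1/3)·1 = 1/3.
The weights sum to 11/18.
So P(the pea under cup 3 | the dealer opened cup 1) = (1/3) / (11/18) = 6/11.

6/11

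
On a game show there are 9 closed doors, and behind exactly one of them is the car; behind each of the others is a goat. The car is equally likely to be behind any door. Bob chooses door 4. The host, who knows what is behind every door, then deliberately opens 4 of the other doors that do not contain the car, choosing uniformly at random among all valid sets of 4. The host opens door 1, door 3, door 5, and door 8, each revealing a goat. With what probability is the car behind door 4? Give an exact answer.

1/9

Consider each possible location of the car in turn.
If it is behind any of doors 1, 3, 5, and 8 (prior 1/9 each): that door was opened and seen not to hold the prize — ruled out; weight (1/9)·0 = 0 each.
If it is behind any of doors 2, 6, 7, and 9 (prior 1/9 each): the host has 35 equally likely choices, so probability 1/35; weight (1/9)·(1/35) = 1/315 each.
If it is behind door 4 (prior 1/9): the host has 70 equally likely choices, so probability 1/70; weight (1/9)·(1/70) = 1/630.
The weights sum to 1/70.
So P(the car behind door 4 | the host opened door 1, door 3, door 5, and door 8) = (1/630) / (1/70) = 1/9.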